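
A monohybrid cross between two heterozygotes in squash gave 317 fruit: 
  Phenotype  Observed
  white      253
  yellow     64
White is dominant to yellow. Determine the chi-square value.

3.913

For a monohybrid cross between heterozygotes with complete dominance, the expected phenotypic ratio is 3:1.
Expected counts for N = 317 under a 3:1 ratio (total parts = 4):
  white: 317 × 3/4 = 237.75
  yellow: 317 × 1/4 = 79.25
χ² = Σ (O − E)² / E
  white: (253 − 237.75)² / 237.75 = 0.9782
  yellow: (64 − 79.25)² / 79.25 = 2.9345
χ² = 0.9782 + 2.9345 = 3.9127 ≈ 3.913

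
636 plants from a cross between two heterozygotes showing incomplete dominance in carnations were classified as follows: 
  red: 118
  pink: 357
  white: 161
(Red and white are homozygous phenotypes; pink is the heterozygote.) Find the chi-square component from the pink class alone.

4.783

With incomplete dominance, a heterozygote × heterozygote cross gives a 1:2:1 phenotypic ratio.
Total ratio parts = 4. Expected numbers out of 636:
  red: 636 × 1/4 = 159
  pink: 636 × 2/4 = 318
  white: 636 × 1/4 = 159
Contribution of pink: (357 − 318)² / 318 = 4.7830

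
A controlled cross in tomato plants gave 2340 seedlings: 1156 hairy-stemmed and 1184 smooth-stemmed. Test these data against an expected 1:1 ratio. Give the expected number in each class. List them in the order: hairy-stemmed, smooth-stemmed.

The 1:1 ratio has 2 parts, so with N = 2340 the expected counts are:
  hairy-stemmed: 2340 × 1/2 = 1170
  smooth-stemmed: 2340 × 1/2 = 1170

1170, 1170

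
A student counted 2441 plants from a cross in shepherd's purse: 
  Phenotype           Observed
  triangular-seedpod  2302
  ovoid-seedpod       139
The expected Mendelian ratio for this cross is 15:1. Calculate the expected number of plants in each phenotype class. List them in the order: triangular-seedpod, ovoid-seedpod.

2288.4375, 152.5625

Under the 15:1 hypothesis (Σ ratio = 16, N = 2441):
  triangular-seedpod: 2441 × 15/16 = 2288.4375
  ovoid-seedpod: 2441 × 1/16 = 152.5625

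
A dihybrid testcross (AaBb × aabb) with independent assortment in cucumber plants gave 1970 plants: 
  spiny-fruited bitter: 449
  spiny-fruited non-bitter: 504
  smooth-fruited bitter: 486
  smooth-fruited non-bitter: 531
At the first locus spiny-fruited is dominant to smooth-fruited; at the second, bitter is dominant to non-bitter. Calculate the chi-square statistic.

A dihybrid testcross with independent assortment gives a 1:1:1:1 ratio.
Total ratio parts = 4. Expected numbers out of 1970:
  spiny-fruited bitter: 1970 × 1/4 = 492.5
  spiny-fruited non-bitter: 1970 × 1/4 = 492.5
  smooth-fruited bitter: 1970 × 1/4 = 492.5
  smooth-fruited non-bitter: 1970 × 1/4 = 492.5
χ² = Σ (O − E)² / E
  spiny-fruited bitter: (449 − 492.5)² / 492.5 = 3.8421
  spiny-fruited non-bitter: (504 − 492.5)² / 492.5 = 0.2685
  smooth-fruited bitter: (486 − 492.5)² / 492.5 = 0.0858
  smooth-fruited non-bitter: (531 − 492.5)² / 492.5 = 3.0096
χ² = 3.8421 + 0.2685 + 0.0858 + 3.0096 = 7.206

7.206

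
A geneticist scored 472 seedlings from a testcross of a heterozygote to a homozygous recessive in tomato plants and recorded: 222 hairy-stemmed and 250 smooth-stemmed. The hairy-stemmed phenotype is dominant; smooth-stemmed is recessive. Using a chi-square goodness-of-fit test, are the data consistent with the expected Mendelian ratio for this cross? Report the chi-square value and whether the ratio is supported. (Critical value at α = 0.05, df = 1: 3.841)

A testcross of a heterozygote (Aa × aa) gives a 1:1 phenotypic ratio.
The 1:1 ratio has 2 parts, so with N = 472 the expected counts are:
  hairy-stemmed: 472 × 1/2 = 236
  smooth-stemmed: 472 × 1/2 = 236
χ² = Σ (O − E)² / E
  hairy-stemmed: (222 − 236)² / 236 = 0.8305
  smooth-stemmed: (250 − 236)² / 236 = 0.8305
χ² = 0.8305 + 0.8305 = 1.661
Degrees of freedom = 2 − 1 = 1; critical value at α = 0.05 is 3.841.
Since 1.661 < 3.841, we fail to reject the null hypothesis — the data are consistent with the 1:1 ratio.

1.661; consistent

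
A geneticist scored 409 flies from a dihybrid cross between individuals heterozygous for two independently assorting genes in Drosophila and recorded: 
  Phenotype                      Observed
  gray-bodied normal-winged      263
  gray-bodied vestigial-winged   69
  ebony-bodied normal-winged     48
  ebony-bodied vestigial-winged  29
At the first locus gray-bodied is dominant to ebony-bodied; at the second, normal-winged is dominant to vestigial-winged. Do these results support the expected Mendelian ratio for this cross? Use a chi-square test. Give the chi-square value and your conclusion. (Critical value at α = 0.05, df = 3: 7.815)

A dihybrid F₂ with independent assortment and complete dominance at both loci gives a 9:3:3:1 phenotypic ratio.
Under the 9:3:3:1 hypothesis (Σ ratio = 16, N = 409):
  gray-bodied normal-winged: 409 × 9/16 = 230.0625
  gray-bodied vestigial-winged: 409 × 3/16 = 76.6875
  ebony-bodied normal-winged: 409 × 3/16 = 76.6875
  ebony-bodied vestigial-winged: 409 × 1/16 = 25.5625
χ² = Σ (O − E)² / E
  gray-bodied normal-winged: (263 − 230.0625)² / 230.0625 = 4.7156
  gray-bodied vestigial-winged: (69 − 76.6875)² / 76.6875 = 0.7706
  ebony-bodied normal-winged: (48 − 76.6875)² / 76.6875 = 10.7315
  ebony-bodied vestigial-winged: (29 − 25.5625)² / 25.5625 = 0.4623
χ² = 4.7156 + 0.7706 + 10.7315 + 0.4623 = 16.680
Degrees of freedom = 4 − 1 = 3; critical value at α = 0.05 is 7.815.
Since 16.680 > 7.815, we reject the null hypothesis — the data do not fit the 9:3:3:1 ratio.

16.680; not consistent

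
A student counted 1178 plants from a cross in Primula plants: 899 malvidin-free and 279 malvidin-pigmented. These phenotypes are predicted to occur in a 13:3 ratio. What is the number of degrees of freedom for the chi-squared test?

1

A goodness-of-fit test with 2 phenotype classes has df = 2 − 1 = 1.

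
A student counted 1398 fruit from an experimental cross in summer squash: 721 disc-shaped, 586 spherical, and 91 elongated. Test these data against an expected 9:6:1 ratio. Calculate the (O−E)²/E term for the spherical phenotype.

7.273

Total ratio parts = 16. Expected numbers out of 1398:
  disc-shaped: 1398 × 9/16 = 786.375
  spherical: 1398 × 6/16 = 524.25
  elongated: 1398 × 1/16 = 87.375
Contribution of spherical: (586 − 524.25)² / 524.25 = 7.2734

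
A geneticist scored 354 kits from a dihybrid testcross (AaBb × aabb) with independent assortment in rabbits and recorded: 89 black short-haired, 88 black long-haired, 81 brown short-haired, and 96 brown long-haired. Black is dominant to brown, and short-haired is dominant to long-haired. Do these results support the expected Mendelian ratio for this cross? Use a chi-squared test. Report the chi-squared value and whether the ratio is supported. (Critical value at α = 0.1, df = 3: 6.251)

A dihybrid testcross with independent assortment gives a 1:1:1:1 ratio.
Expected counts for N = 354 under a 1:1:1:1 ratio (total parts = 4):
  black short-haired: 354 × 1/4 = 88.5
  black long-haired: 354 × 1/4 = 88.5
  brown short-haired: 354 × 1/4 = 88.5
  brown long-haired: 354 × 1/4 = 88.5
χ² = Σ (O − E)² / E
  black short-haired: (89 − 88.5)² / 88.5 = 0.0028
  black long-haired: (88 − 88.5)² / 88.5 = 0.0028
  brown short-haired: (81 − 88.5)² / 88.5 = 0.6356
  brown long-haired: (96 − 88.5)² / 88.5 = 0.6356
χ² = 0.0028 + 0.0028 + 0.6356 + 0.6356 = 1.2768 ≈ 1.277
Degrees of freedom = 4 − 1 = 3; critical value at α = 0.1 is 6.251.
Since 1.277 < 6.251, we fail to reject the null hypothesis — the data are consistent with the 1:1:1:1 ratio.

1.277; consistent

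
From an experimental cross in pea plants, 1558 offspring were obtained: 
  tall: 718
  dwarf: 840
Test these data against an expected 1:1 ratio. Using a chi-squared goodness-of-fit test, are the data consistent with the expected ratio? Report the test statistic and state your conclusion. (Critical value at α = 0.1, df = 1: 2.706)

9.553; not consistent

The 1:1 ratio has 2 parts, so with N = 1558 the expected counts are:
  tall: 1558 × 1/2 = 779
  dwarf: 1558 × 1/2 = 779
χ² = Σ (O − E)² / E
  tall: (718 − 779)² / 779 = 4.7766
  dwarf: (840 − 779)² / 779 = 4.7766
χ² = 4.7766 + 4.7766 = 9.5532 ≈ 9.553
Degrees of freedom = 2 − 1 = 1; critical value at α = 0.1 is 2.706.
Since 9.553 > 2.706, we reject the null hypothesis — the data do not fit the 1:1 ratio.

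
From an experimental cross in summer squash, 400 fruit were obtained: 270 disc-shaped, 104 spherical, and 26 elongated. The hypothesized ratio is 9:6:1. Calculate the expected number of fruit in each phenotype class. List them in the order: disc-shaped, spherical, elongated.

The 9:6:1 ratio has 16 parts, so with N = 400 the expected counts are:
  disc-shaped: 400 × 9/16 = 225
  spherical: 400 × 6/16 = 150
  elongated: 400 × 1/16 = 25

225, 150, 25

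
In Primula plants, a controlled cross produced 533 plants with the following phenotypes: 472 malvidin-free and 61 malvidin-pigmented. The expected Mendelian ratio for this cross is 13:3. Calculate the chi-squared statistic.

Under the 13:3 hypothesis (Σ ratio = 16, N = 533):
  malvidin-free: 533 × 13/16 = 433.0625
  malvidin-pigmented: 533 × 3/16 = 99.9375
χ² = Σ (O − E)² / E
  malvidin-free: (472 − 433.0625)² / 433.0625 = 3.5009
  malvidin-pigmented: (61 − 99.9375)² / 99.9375 = 15.1708
χ² = 3.5009 + 15.1708 = 18.6717 ≈ 18.672

18.672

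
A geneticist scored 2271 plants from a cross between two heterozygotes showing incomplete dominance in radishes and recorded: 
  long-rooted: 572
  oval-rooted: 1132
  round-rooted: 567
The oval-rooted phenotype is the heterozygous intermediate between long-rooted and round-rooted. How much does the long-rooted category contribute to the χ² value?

0.032

With incomplete dominance, a heterozygote × heterozygote cross gives a 1:2:1 phenotypic ratio.
The 1:2:1 ratio has 4 parts, so with N = 2271 the expected counts are:
  long-rooted: 2271 × 1/4 = 567.75
  oval-rooted: 2271 × 2/4 = 1135.5
  round-rooted: 2271 × 1/4 = 567.75
Contribution of long-rooted: (572 − 567.75)² / 567.75 = 0.0318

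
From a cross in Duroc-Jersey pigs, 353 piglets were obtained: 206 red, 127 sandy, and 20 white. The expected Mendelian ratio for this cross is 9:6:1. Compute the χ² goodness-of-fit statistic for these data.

The 9:6:1 ratio has 16 parts, so with N = 353 the expected counts are:
  red: 353 × 9/16 = 198.5625
  sandy: 353 × 6/16 = 132.375
  white: 353 × 1/16 = 22.0625
χ² = Σ (O − E)² / E
  red: (206 − 198.5625)² / 198.5625 = 0.2786
  sandy: (127 − 132.375)² / 132.375 = 0.2182
  white: (20 − 22.0625)² / 22.0625 = 0.1928
χ² = 0.2786 + 0.2182 + 0.1928 = 0.6896 ≈ 0.690

0.690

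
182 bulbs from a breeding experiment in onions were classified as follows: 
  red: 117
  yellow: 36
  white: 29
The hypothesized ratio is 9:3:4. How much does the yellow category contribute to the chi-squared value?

Under the 9:3:4 hypothesis (Σ ratio = 16, N = 182):
  red: 182 × 9/16 = 102.375
  yellow: 182 × 3/16 = 34.125
  white: 182 × 4/16 = 45.5
Contribution of yellow: (36 − 34.125)² / 34.125 = 0.1030

0.103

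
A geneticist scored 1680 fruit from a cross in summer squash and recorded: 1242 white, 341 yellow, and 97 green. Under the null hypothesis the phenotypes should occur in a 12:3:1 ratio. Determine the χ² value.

3.013

Under the 12:3:1 hypothesis (Σ ratio = 16, N = 1680):
  white: 1680 × 12/16 = 1260
  yellow: 1680 × 3/16 = 315
  green: 1680 × 1/16 = 105
χ² = Σ (O − E)² / E
  white: (1242 − 1260)² / 1260 = 0.2571
  yellow: (341 − 315)² / 315 = 2.1460
  green: (97 − 105)² / 105 = 0.6095
χ² = 0.2571 + 2.1460 + 0.6095 = 3.0126 ≈ 3.013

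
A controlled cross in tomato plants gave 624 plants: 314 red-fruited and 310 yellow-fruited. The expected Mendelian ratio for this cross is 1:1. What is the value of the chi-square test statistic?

0.026

Expected counts for N = 624 under a 1:1 ratio (total parts = 2):
  red-fruited: 624 × 1/2 = 312
  yellow-fruited: 624 × 1/2 = 312
χ² = Σ (O − E)² / E
  red-fruited: (314 − 312)² / 312 = 0.0128
  yellow-fruited: (310 − 312)² / 312 = 0.0128
χ² = 0.0128 + 0.0128 = 0.0256 ≈ 0.026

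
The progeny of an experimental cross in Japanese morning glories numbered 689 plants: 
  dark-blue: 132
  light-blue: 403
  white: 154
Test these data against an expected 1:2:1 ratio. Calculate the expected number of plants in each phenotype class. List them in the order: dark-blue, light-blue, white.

The 1:2:1 ratio has 4 parts, so with N = 689 the expected counts are:
  dark-blue: 689 × 1/4 = 172.25
  light-blue: 689 × 2/4 = 344.5
  white: 689 × 1/4 = 172.25

172.25, 344.5, 172.25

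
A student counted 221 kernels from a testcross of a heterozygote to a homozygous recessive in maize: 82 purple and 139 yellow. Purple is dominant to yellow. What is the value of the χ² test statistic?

A testcross of a heterozygote (Aa × aa) gives a 1:1 phenotypic ratio.
The 1:1 ratio has 2 parts, so with N = 221 the expected counts are:
  purple: 221 × 1/2 = 110.5
  yellow: 221 × 1/2 = 110.5
χ² = Σ (O − E)² / E
  purple: (82 − 110.5)² / 110.5 = 7.3507
  yellow: (139 − 110.5)² / 110.5 = 7.3507
χ² = 7.3507 + 7.3507 = 14.7014 ≈ 14.701

14.701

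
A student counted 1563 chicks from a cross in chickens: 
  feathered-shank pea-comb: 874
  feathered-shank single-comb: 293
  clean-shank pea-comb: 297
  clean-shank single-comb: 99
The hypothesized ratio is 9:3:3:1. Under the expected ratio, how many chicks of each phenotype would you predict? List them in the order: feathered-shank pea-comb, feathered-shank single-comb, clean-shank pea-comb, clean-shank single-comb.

The 9:3:3:1 ratio has 16 parts, so with N = 1563 the expected counts are:
  feathered-shank pea-comb: 1563 × 9/16 = 879.1875
  feathered-shank single-comb: 1563 × 3/16 = 293.0625
  clean-shank pea-comb: 1563 × 3/16 = 293.0625
  clean-shank single-comb: 1563 × 1/16 = 97.6875

879.1875, 293.0625, 293.0625, 97.6875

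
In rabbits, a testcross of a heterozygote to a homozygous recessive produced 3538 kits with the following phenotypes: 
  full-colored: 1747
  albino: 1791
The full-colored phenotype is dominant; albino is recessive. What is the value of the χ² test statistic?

A testcross of a heterozygote (Aa × aa) gives a 1:1 phenotypic ratio.
Total ratio parts = 2. Expected numbers out of 3538:
  full-colored: 3538 × 1/2 = 1769
  albino: 3538 × 1/2 = 1769
χ² = Σ (O − E)² / E
  full-colored: (1747 − 1769)² / 1769 = 0.2736
  albino: (1791 − 1769)² / 1769 = 0.2736
χ² = 0.2736 + 0.2736 = 0.5472 ≈ 0.547

0.547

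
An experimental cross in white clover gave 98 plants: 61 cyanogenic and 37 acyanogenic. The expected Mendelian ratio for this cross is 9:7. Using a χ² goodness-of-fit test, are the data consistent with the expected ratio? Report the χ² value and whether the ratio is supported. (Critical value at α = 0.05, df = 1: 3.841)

Expected counts for N = 98 under a 9:7 ratio (total parts = 16):
  cyanogenic: 98 × 9/16 = 55.125
  acyanogenic: 98 × 7/16 = 42.875
χ² = Σ (O − E)² / E
  cyanogenic: (61 − 55.125)² / 55.125 = 0.6261
  acyanogenic: (37 − 42.875)² / 42.875 = 0.8050
χ² = 0.6261 + 0.8050 = 1.4311 ≈ 1.431
Degrees of freedom = 2 − 1 = 1; critical value at α = 0.05 is 3.841.
Since 1.431 < 3.841, we fail to reject the null hypothesis — the data are consistent with the 9:7 ratio.

1.431; consistent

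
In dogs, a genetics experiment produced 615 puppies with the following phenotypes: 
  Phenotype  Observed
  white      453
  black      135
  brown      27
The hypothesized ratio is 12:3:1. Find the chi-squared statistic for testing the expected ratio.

6.912

Total ratio parts = 16. Expected numbers out of 615:
  white: 615 × 12/16 = 461.25
  black: 615 × 3/16 = 115.3125
  brown: 615 × 1/16 = 38.4375
χ² = Σ (O − E)² / E
  white: (453 − 461.25)² / 461.25 = 0.1476
  black: (135 − 115.3125)² / 115.3125 = 3.3613
  brown: (27 − 38.4375)² / 38.4375 = 3.4034
χ² = 0.1476 + 3.3613 + 3.4034 = 6.9123 ≈ 6.912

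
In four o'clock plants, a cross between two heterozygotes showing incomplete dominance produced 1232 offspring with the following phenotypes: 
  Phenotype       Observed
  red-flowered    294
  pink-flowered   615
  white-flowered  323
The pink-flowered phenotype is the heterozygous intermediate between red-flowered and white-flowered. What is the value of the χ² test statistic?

1.369

With incomplete dominance, a heterozygote × heterozygote cross gives a 1:2:1 phenotypic ratio.
Expected counts for N = 1232 under a 1:2:1 ratio (total parts = 4):
  red-flowered: 1232 × 1/4 = 308
  pink-flowered: 1232 × 2/4 = 616
  white-flowered: 1232 × 1/4 = 308
χ² = Σ (O − E)² / E
  red-flowered: (294 − 308)² / 308 = 0.6364
  pink-flowered: (615 − 616)² / 616 = 0.0016
  white-flowered: (323 − 308)² / 308 = 0.7305
χ² = 0.6364 + 0.0016 + 0.7305 = 1.3685 ≈ 1.369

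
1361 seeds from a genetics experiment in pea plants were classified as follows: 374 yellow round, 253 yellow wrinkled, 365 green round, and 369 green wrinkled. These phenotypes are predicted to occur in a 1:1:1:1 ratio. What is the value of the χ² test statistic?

29.951

The 1:1:1:1 ratio has 4 parts, so with N = 1361 the expected counts are:
  yellow round: 1361 × 1/4 = 340.25
  yellow wrinkled: 1361 × 1/4 = 340.25
  green round: 1361 × 1/4 = 340.25
  green wrinkled: 1361 × 1/4 = 340.25
χ² = Σ (O − E)² / E
  yellow round: (374 − 340.25)² / 340.25 = 3.3477
  yellow wrinkled: (253 − 340.25)² / 340.25 = 22.3734
  green round: (365 − 340.25)² / 340.25 = 1.8003
  green wrinkled: (369 − 340.25)² / 340.25 = 2.4293
χ² = 3.3477 + 22.3734 + 1.8003 + 2.4293 = 29.9507 ≈ 29.951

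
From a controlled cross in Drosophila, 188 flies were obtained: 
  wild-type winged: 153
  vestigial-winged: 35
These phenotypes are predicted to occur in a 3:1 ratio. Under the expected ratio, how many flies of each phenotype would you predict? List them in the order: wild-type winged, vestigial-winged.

The 3:1 ratio has 4 parts, so with N = 188 the expected counts are:
  wild-type winged: 188 × 3/4 = 141
  vestigial-winged: 188 × 1/4 = 47

141, 47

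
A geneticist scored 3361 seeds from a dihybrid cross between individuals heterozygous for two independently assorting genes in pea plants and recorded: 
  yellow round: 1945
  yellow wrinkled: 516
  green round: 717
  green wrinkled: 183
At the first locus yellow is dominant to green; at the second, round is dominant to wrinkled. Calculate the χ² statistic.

A dihybrid F₂ with independent assortment and complete dominance at both loci gives a 9:3:3:1 phenotypic ratio.
Under the 9:3:3:1 hypothesis (Σ ratio = 16, N = 3361):
  yellow round: 3361 × 9/16 = 1890.5625
  yellow wrinkled: 3361 × 3/16 = 630.1875
  green round: 3361 × 3/16 = 630.1875
  green wrinkled: 3361 × 1/16 = 210.0625
χ² = Σ (O − E)² / E
  yellow round: (1945 − 1890.5625)² / 1890.5625 = 1.5675
  yellow wrinkled: (516 − 630.1875)² / 630.1875 = 20.6903
  green round: (717 − 630.1875)² / 630.1875 = 11.9590
  green wrinkled: (183 − 210.0625)² / 210.0625 = 3.4865
χ² = 1.5675 + 20.6903 + 11.9590 + 3.4865 = 37.7033 ≈ 37.703

37.703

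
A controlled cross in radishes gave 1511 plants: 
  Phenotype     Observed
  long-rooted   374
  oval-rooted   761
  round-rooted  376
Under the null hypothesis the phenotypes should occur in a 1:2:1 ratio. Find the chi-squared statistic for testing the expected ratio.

0.085

Under the 1:2:1 hypothesis (Σ ratio = 4, N = 1511):
  long-rooted: 1511 × 1/4 = 377.75
  oval-rooted: 1511 × 2/4 = 755.5
  round-rooted: 1511 × 1/4 = 377.75
χ² = Σ (O − E)² / E
  long-rooted: (374 − 377.75)² / 377.75 = 0.0372
  oval-rooted: (761 − 755.5)² / 755.5 = 0.0400
  round-rooted: (376 − 377.75)² / 377.75 = 0.0081
χ² = 0.0372 + 0.0400 + 0.0081 = 0.0853 ≈ 0.085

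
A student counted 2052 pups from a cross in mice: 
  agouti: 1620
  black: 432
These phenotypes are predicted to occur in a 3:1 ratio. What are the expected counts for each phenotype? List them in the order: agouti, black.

Total ratio parts = 4. Expected numbers out of 2052:
  agouti: 2052 × 3/4 = 1539
  black: 2052 × 1/4 = 513

1539, 513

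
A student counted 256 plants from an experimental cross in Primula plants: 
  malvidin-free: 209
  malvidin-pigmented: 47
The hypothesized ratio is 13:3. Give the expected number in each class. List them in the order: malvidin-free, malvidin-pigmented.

The 13:3 ratio has 16 parts, so with N = 256 the expected counts are:
  malvidin-free: 256 × 13/16 = 208
  malvidin-pigmented: 256 × 3/16 = 48

208, 48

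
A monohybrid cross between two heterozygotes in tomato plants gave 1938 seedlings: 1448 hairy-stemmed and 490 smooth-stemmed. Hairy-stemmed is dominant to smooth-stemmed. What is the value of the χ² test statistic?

For a monohybrid cross between heterozygotes with complete dominance, the expected phenotypic ratio is 3:1.
Expected counts for N = 1938 under a 3:1 ratio (total parts = 4):
  hairy-stemmed: 1938 × 3/4 = 1453.5
  smooth-stemmed: 1938 × 1/4 = 484.5
χ² = Σ (O − E)² / E
  hairy-stemmed: (1448 − 1453.5)² / 1453.5 = 0.0208
  smooth-stemmed: (490 − 484.5)² / 484.5 = 0.0624
χ² = 0.0208 + 0.0624 = 0.0832 ≈ 0.083

0.083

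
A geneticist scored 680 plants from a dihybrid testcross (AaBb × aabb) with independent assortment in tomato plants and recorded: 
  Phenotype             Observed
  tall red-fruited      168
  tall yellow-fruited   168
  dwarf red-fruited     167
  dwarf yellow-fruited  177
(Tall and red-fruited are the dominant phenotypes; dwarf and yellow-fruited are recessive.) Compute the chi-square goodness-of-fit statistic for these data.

0.388

A dihybrid testcross with independent assortment gives a 1:1:1:1 ratio.
The 1:1:1:1 ratio has 4 parts, so with N = 680 the expected counts are:
  tall red-fruited: 680 × 1/4 = 170
  tall yellow-fruited: 680 × 1/4 = 170
  dwarf red-fruited: 680 × 1/4 = 170
  dwarf yellow-fruited: 680 × 1/4 = 170
χ² = Σ (O − E)² / E
  tall red-fruited: (168 − 170)² / 170 = 0.0235
  tall yellow-fruited: (168 − 170)² / 170 = 0.0235
  dwarf red-fruited: (167 − 170)² / 170 = 0.0529
  dwarf yellow-fruited: (177 − 170)² / 170 = 0.2882
χ² = 0.0235 + 0.0235 + 0.0529 + 0.2882 = 0.3881 ≈ 0.388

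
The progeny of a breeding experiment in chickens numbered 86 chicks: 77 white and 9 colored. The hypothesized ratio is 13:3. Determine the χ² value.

Total ratio parts = 16. Expected numbers out of 86:
  white: 86 × 13/16 = 69.875
  colored: 86 × 3/16 = 16.125
χ² = Σ (O − E)² / E
  white: (77 − 69.875)² / 69.875 = 0.7265
  colored: (9 − 16.125)² / 16.125 = 3.1483
χ² = 0.7265 + 3.1483 = 3.8748 ≈ 3.875

3.875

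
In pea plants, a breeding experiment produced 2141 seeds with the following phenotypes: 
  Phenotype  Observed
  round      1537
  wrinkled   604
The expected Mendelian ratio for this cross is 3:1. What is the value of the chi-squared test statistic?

11.774

Under the 3:1 hypothesis (Σ ratio = 4, N = 2141):
  round: 2141 × 3/4 = 1605.75
  wrinkled: 2141 × 1/4 = 535.25
χ² = Σ (O − E)² / E
  round: (1537 − 1605.75)² / 1605.75 = 2.9435
  wrinkled: (604 − 535.25)² / 535.25 = 8.8306
χ² = 2.9435 + 8.8306 = 11.7741 ≈ 11.774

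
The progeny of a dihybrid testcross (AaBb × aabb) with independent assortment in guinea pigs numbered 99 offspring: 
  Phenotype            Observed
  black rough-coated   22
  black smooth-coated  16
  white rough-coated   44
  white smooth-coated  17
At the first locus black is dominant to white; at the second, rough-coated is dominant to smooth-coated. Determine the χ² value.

A dihybrid testcross with independent assortment gives a 1:1:1:1 ratio.
Total ratio parts = 4. Expected numbers out of 99:
  black rough-coated: 99 × 1/4 = 24.75
  black smooth-coated: 99 × 1/4 = 24.75
  white rough-coated: 99 × 1/4 = 24.75
  white smooth-coated: 99 × 1/4 = 24.75
χ² = Σ (O − E)² / E
  black rough-coated: (22 − 24.75)² / 24.75 = 0.3056
  black smooth-coated: (16 − 24.75)² / 24.75 = 3.0934
  white rough-coated: (44 − 24.75)² / 24.75 = 14.9722
  white smooth-coated: (17 − 24.75)² / 24.75 = 2.4268
χ² = 0.3056 + 3.0934 + 14.9722 + 2.4268 = 20.798

20.798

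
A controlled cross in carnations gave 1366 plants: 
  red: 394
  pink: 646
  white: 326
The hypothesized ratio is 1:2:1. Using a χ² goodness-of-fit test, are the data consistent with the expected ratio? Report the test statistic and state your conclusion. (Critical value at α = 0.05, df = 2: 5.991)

The 1:2:1 ratio has 4 parts, so with N = 1366 the expected counts are:
  red: 1366 × 1/4 = 341.5
  pink: 1366 × 2/4 = 683
  white: 1366 × 1/4 = 341.5
χ² = Σ (O − E)² / E
  red: (394 − 341.5)² / 341.5 = 8.0710
  pink: (646 − 683)² / 683 = 2.0044
  white: (326 − 341.5)² / 341.5 = 0.7035
χ² = 8.0710 + 2.0044 + 0.7035 = 10.7789 ≈ 10.779
Degrees of freedom = 3 − 1 = 2; critical value at α = 0.05 is 5.991.
Since 10.779 > 5.991, we reject the null hypothesis — the data do not fit the 1:2:1 ratio.

10.779; not consistent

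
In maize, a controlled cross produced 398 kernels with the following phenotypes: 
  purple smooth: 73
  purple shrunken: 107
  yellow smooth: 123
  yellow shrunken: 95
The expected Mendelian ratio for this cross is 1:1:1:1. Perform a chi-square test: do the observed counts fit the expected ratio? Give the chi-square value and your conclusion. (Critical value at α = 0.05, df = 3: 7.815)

Total ratio parts = 4. Expected numbers out of 398:
  purple smooth: 398 × 1/4 = 99.5
  purple shrunken: 398 × 1/4 = 99.5
  yellow smooth: 398 × 1/4 = 99.5
  yellow shrunken: 398 × 1/4 = 99.5
χ² = Σ (O − E)² / E
  purple smooth: (73 − 99.5)² / 99.5 = 7.0578
  purple shrunken: (107 − 99.5)² / 99.5 = 0.5653
  yellow smooth: (123 − 99.5)² / 99.5 = 5.5503
  yellow shrunken: (95 − 99.5)² / 99.5 = 0.2035
χ² = 7.0578 + 0.5653 + 5.5503 + 0.2035 = 13.3769 ≈ 13.377
Degrees of freedom = 4 − 1 = 3; critical value at α = 0.05 is 7.815.
Since 13.377 > 7.815, we reject the null hypothesis — the data do not fit the 1:1:1:1 ratio.

13.377; not consistent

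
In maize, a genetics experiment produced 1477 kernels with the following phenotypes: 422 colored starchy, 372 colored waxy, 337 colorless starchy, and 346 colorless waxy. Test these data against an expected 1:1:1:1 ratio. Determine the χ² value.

Under the 1:1:1:1 hypothesis (Σ ratio = 4, N = 1477):
  colored starchy: 1477 × 1/4 = 369.25
  colored waxy: 1477 × 1/4 = 369.25
  colorless starchy: 1477 × 1/4 = 369.25
  colorless waxy: 1477 × 1/4 = 369.25
χ² = Σ (O − E)² / E
  colored starchy: (422 − 369.25)² / 369.25 = 7.5357
  colored waxy: (372 − 369.25)² / 369.25 = 0.0205
  colorless starchy: (337 − 369.25)² / 369.25 = 2.8167
  colorless waxy: (346 − 369.25)² / 369.25 = 1.4639
χ² = 7.5357 + 0.0205 + 2.8167 + 1.4639 = 11.8368 ≈ 11.837

11.837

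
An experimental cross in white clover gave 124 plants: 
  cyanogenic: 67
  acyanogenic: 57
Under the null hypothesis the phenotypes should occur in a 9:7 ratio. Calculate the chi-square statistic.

The 9:7 ratio has 16 parts, so with N = 124 the expected counts are:
  cyanogenic: 124 × 9/16 = 69.75
  acyanogenic: 124 × 7/16 = 54.25
χ² = Σ (O − E)² / E
  cyanogenic: (67 − 69.75)² / 69.75 = 0.1084
  acyanogenic: (57 − 54.25)² / 54.25 = 0.1394
χ² = 0.1084 + 0.1394 = 0.2478 ≈ 0.248

0.248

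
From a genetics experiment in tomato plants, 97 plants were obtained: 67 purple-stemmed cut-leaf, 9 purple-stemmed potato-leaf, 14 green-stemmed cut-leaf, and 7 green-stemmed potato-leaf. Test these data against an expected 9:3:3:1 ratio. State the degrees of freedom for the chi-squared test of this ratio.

3

A goodness-of-fit test with 4 phenotype classes has df = 4 − 1 = 3.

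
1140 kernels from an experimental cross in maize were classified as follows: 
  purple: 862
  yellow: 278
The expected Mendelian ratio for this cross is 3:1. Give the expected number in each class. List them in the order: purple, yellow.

855, 285

Expected counts for N = 1140 under a 3:1 ratio (total parts = 4):
  purple: 1140 × 3/4 = 855
  yellow: 1140 × 1/4 = 285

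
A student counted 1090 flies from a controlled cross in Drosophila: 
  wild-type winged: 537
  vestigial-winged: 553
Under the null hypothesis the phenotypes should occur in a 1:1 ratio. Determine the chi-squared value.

Under the 1:1 hypothesis (Σ ratio = 2, N = 1090):
  wild-type winged: 1090 × 1/2 = 545
  vestigial-winged: 1090 × 1/2 = 545
χ² = Σ (O − E)² / E
  wild-type winged: (537 − 545)² / 545 = 0.1174
  vestigial-winged: (553 − 545)² / 545 = 0.1174
χ² = 0.1174 + 0.1174 = 0.2348 ≈ 0.235

0.235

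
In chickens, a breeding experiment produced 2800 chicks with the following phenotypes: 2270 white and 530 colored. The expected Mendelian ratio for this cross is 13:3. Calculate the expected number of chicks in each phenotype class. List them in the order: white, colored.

Expected counts for N = 2800 under a 13:3 ratio (total parts = 16):
  white: 2800 × 13/16 = 2275
  colored: 2800 × 3/16 = 525

2275, 525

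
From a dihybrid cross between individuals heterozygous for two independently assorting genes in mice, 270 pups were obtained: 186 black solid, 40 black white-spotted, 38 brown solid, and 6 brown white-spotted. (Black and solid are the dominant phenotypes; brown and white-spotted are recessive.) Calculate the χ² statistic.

20.054

A dihybrid F₂ with independent assortment and complete dominance at both loci gives a 9:3:3:1 phenotypic ratio.
Total ratio parts = 16. Expected numbers out of 270:
  black solid: 270 × 9/16 = 151.875
  black white-spotted: 270 × 3/16 = 50.625
  brown solid: 270 × 3/16 = 50.625
  brown white-spotted: 270 × 1/16 = 16.875
χ² = Σ (O − E)² / E
  black solid: (186 − 151.875)² / 151.875 = 7.6676
  black white-spotted: (40 − 50.625)² / 50.625 = 2.2299
  brown solid: (38 − 50.625)² / 50.625 = 3.1485
  brown white-spotted: (6 − 16.875)² / 16.875 = 7.0083
χ² = 7.6676 + 2.2299 + 3.1485 + 7.0083 = 20.0543 ≈ 20.054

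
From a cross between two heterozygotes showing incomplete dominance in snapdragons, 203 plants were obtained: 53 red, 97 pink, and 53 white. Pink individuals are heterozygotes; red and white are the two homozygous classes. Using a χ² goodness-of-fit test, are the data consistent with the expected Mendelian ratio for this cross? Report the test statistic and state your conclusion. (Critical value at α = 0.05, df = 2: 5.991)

With incomplete dominance, a heterozygote × heterozygote cross gives a 1:2:1 phenotypic ratio.
Expected counts for N = 203 under a 1:2:1 ratio (total parts = 4):
  red: 203 × 1/4 = 50.75
  pink: 203 × 2/4 = 101.5
  white: 203 × 1/4 = 50.75
χ² = Σ (O − E)² / E
  red: (53 − 50.75)² / 50.75 = 0.0998
  pink: (97 − 101.5)² / 101.5 = 0.1995
  white: (53 − 50.75)² / 50.75 = 0.0998
χ² = 0.0998 + 0.1995 + 0.0998 = 0.3991 ≈ 0.399
Degrees of freedom = 3 − 1 = 2; critical value at α = 0.05 is 5.991.
Since 0.399 < 5.991, we fail to reject the null hypothesis — the data are consistent with the 1:2:1 ratio.

0.399; consistent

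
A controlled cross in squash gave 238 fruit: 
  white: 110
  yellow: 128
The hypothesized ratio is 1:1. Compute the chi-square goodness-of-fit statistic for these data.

1.361

Expected counts for N = 238 under a 1:1 ratio (total parts = 2):
  white: 238 × 1/2 = 119
  yellow: 238 × 1/2 = 119
χ² = Σ (O − E)² / E
  white: (110 − 119)² / 119 = 0.6807
  yellow: (128 − 119)² / 119 = 0.6807
χ² = 0.6807 + 0.6807 = 1.3614 ≈ 1.361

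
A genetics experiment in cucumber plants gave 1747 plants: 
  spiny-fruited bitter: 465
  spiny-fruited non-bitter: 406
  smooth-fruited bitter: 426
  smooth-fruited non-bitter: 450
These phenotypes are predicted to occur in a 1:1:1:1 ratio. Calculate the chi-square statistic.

4.659

Expected counts for N = 1747 under a 1:1:1:1 ratio (total parts = 4):
  spiny-fruited bitter: 1747 × 1/4 = 436.75
  spiny-fruited non-bitter: 1747 × 1/4 = 436.75
  smooth-fruited bitter: 1747 × 1/4 = 436.75
  smooth-fruited non-bitter: 1747 × 1/4 = 436.75
χ² = Σ (O − E)² / E
  spiny-fruited bitter: (465 − 436.75)² / 436.75 = 1.8273
  spiny-fruited non-bitter: (406 − 436.75)² / 436.75 = 2.1650
  smooth-fruited bitter: (426 − 436.75)² / 436.75 = 0.2646
  smooth-fruited non-bitter: (450 − 436.75)² / 436.75 = 0.4020
χ² = 1.8273 + 2.1650 + 0.2646 + 0.4020 = 4.6589 ≈ 4.659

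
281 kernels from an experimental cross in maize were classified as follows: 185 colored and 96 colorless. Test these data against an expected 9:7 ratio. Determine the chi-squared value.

10.493

Under the 9:7 hypothesis (Σ ratio = 16, N = 281):
  colored: 281 × 9/16 = 158.0625
  colorless: 281 × 7/16 = 122.9375
χ² = Σ (O − E)² / E
  colored: (185 − 158.0625)² / 158.0625 = 4.5908
  colorless: (96 − 122.9375)² / 122.9375 = 5.9024
χ² = 4.5908 + 5.9024 = 10.4932 ≈ 10.493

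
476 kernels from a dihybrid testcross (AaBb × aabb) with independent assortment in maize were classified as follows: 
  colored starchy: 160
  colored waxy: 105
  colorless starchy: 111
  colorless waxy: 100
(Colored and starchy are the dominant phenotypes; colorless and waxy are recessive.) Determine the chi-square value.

19.345

A dihybrid testcross with independent assortment gives a 1:1:1:1 ratio.
Expected counts for N = 476 under a 1:1:1:1 ratio (total parts = 4):
  colored starchy: 476 × 1/4 = 119
  colored waxy: 476 × 1/4 = 119
  colorless starchy: 476 × 1/4 = 119
  colorless waxy: 476 × 1/4 = 119
χ² = Σ (O − E)² / E
  colored starchy: (160 − 119)² / 119 = 14.1261
  colored waxy: (105 − 119)² / 119 = 1.6471
  colorless starchy: (111 − 119)² / 119 = 0.5378
  colorless waxy: (100 − 119)² / 119 = 3.0336
χ² = 14.1261 + 1.6471 + 0.5378 + 3.0336 = 19.3446 ≈ 19.345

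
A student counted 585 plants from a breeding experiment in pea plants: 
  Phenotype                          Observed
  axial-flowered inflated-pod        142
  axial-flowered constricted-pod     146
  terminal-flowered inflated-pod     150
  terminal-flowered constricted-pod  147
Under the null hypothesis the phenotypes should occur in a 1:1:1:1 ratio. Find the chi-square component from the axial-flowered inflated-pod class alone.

0.124

Total ratio parts = 4. Expected numbers out of 585:
  axial-flowered inflated-pod: 585 × 1/4 = 146.25
  axial-flowered constricted-pod: 585 × 1/4 = 146.25
  terminal-flowered inflated-pod: 585 × 1/4 = 146.25
  terminal-flowered constricted-pod: 585 × 1/4 = 146.25
Contribution of axial-flowered inflated-pod: (142 − 146.25)² / 146.25 = 0.1235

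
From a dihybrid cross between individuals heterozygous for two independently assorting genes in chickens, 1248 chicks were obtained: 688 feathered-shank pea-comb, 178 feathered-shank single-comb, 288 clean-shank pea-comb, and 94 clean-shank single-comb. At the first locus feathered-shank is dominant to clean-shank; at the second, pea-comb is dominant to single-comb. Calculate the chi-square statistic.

A dihybrid F₂ with independent assortment and complete dominance at both loci gives a 9:3:3:1 phenotypic ratio.
The 9:3:3:1 ratio has 16 parts, so with N = 1248 the expected counts are:
  feathered-shank pea-comb: 1248 × 9/16 = 702
  feathered-shank single-comb: 1248 × 3/16 = 234
  clean-shank pea-comb: 1248 × 3/16 = 234
  clean-shank single-comb: 1248 × 1/16 = 78
χ² = Σ (O − E)² / E
  feathered-shank pea-comb: (688 − 702)² / 702 = 0.2792
  feathered-shank single-comb: (178 − 234)² / 234 = 13.4017
  clean-shank pea-comb: (288 − 234)² / 234 = 12.4615
  clean-shank single-comb: (94 − 78)² / 78 = 3.2821
χ² = 0.2792 + 13.4017 + 12.4615 + 3.2821 = 29.4245 ≈ 29.425

29.425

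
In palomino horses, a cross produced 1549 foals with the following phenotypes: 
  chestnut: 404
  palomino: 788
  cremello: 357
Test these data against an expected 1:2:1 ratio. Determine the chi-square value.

3.323

Expected counts for N = 1549 under a 1:2:1 ratio (total parts = 4):
  chestnut: 1549 × 1/4 = 387.25
  palomino: 1549 × 2/4 = 774.5
  cremello: 1549 × 1/4 = 387.25
χ² = Σ (O − E)² / E
  chestnut: (404 − 387.25)² / 387.25 = 0.7245
  palomino: (788 − 774.5)² / 774.5 = 0.2353
  cremello: (357 − 387.25)² / 387.25 = 2.3630
χ² = 0.7245 + 0.2353 + 2.3630 = 3.3228 ≈ 3.323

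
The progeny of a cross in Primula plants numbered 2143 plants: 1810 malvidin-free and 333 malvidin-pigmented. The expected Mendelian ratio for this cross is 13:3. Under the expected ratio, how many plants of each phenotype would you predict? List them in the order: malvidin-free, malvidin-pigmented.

Under the 13:3 hypothesis (Σ ratio = 16, N = 2143):
  malvidin-free: 2143 × 13/16 = 1741.1875
  malvidin-pigmented: 2143 × 3/16 = 401.8125

1741.1875, 401.8125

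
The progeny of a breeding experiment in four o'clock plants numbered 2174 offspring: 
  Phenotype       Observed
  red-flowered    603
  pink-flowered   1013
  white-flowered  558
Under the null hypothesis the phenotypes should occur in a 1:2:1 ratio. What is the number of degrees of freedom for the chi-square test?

A goodness-of-fit test with 3 phenotype classes has df = 3 − 1 = 2.

2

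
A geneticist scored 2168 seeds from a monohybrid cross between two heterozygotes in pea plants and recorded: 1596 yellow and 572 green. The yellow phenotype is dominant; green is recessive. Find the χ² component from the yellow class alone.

0.554

For a monohybrid cross between heterozygotes with complete dominance, the expected phenotypic ratio is 3:1.
Expected counts for N = 2168 under a 3:1 ratio (total parts = 4):
  yellow: 2168 × 3/4 = 1626
  green: 2168 × 1/4 = 542
Contribution of yellow: (1596 − 1626)² / 1626 = 0.5535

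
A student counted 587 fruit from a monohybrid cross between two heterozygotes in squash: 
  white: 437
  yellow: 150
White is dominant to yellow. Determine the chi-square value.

0.096

For a monohybrid cross between heterozygotes with complete dominance, the expected phenotypic ratio is 3:1.
Under the 3:1 hypothesis (Σ ratio = 4, N = 587):
  white: 587 × 3/4 = 440.25
  yellow: 587 × 1/4 = 146.75
χ² = Σ (O − E)² / E
  white: (437 − 440.25)² / 440.25 = 0.0240
  yellow: (150 − 146.75)² / 146.75 = 0.0720
χ² = 0.0240 + 0.0720 = 0.096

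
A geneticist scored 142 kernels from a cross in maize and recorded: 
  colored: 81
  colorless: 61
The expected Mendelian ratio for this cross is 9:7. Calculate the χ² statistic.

0.036

Total ratio parts = 16. Expected numbers out of 142:
  colored: 142 × 9/16 = 79.875
  colorless: 142 × 7/16 = 62.125
χ² = Σ (O − E)² / E
  colored: (81 − 79.875)² / 79.875 = 0.0158
  colorless: (61 − 62.125)² / 62.125 = 0.0204
χ² = 0.0158 + 0.0204 = 0.0362 ≈ 0.036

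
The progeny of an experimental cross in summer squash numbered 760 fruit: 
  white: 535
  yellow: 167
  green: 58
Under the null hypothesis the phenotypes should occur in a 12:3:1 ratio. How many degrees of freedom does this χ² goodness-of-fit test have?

2

A goodness-of-fit test with 3 phenotype classes has df = 3 − 1 = 2.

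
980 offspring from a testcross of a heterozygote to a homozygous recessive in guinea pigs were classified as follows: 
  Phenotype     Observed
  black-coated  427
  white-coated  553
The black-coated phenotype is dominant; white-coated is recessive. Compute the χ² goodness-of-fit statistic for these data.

A testcross of a heterozygote (Aa × aa) gives a 1:1 phenotypic ratio.
Under the 1:1 hypothesis (Σ ratio = 2, N = 980):
  black-coated: 980 × 1/2 = 490
  white-coated: 980 × 1/2 = 490
χ² = Σ (O − E)² / E
  black-coated: (427 − 490)² / 490 = 8.1000
  white-coated: (553 − 490)² / 490 = 8.1000
χ² = 8.1000 + 8.1000 = 16.200

16.200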